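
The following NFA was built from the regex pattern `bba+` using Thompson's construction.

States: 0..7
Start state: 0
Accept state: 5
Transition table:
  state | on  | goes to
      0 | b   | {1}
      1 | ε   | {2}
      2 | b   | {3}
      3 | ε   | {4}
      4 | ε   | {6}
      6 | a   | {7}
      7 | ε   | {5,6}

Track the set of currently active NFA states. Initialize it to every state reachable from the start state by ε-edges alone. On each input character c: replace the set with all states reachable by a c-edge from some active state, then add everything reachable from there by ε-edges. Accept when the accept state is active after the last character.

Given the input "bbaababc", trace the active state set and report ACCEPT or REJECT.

Answer: REJECT

Trace:
start: ε-closure({0}) = {0}
'b' @ 1: {1,2}
'b' @ 2: {3,4,6}
'a' @ 3: {5,6,7}  [accepting]
'a' @ 4: {5,6,7}  [accepting]
'b' @ 5: {}  — no active states
rest 'abc' ignored (set empty)
final: {}; accept 5 not in set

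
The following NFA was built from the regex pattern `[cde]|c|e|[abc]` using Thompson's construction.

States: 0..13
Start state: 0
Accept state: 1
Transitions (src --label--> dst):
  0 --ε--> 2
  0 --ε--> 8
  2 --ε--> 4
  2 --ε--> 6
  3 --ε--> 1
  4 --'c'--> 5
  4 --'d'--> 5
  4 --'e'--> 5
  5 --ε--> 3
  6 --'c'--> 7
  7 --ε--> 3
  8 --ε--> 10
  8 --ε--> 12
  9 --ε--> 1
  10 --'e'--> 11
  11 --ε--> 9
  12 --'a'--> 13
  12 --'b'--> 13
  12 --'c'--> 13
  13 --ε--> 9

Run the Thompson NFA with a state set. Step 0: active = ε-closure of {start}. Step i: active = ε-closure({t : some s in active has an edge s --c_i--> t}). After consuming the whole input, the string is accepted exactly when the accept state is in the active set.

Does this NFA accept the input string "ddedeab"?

S₀ = ε-closure({0}) = {0,2,4,6,8,10,12}
'd' @ 1: {1,3,5}  ✓accept
'd' @ 2: {}  — no active states
rest 'edeab' ignored (set empty)
after full input: {}  (accept=1 not in)

Answer: REJECT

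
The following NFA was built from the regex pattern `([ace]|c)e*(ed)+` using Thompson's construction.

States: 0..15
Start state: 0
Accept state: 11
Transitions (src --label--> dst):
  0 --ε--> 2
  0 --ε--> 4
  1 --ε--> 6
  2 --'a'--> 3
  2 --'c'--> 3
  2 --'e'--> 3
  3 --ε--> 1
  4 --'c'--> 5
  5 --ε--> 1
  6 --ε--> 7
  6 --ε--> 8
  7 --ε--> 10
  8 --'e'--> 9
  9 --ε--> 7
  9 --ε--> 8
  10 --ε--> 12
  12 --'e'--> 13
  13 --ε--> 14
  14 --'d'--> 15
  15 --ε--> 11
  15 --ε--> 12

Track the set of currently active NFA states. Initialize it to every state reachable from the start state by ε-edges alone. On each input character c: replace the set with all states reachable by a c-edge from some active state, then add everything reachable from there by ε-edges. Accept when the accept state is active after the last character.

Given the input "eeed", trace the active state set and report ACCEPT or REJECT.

Answer: ACCEPT

Derivation:
S₀ = ε-closure({0}) = {0,2,4}
'e' @ 1: {1,3,6,7,8,10,12}
'e' @ 2: {7,8,9,10,12,13,14}
'e' @ 3: {7,8,9,10,12,13,14}
'd' @ 4: {11,12,15}  (accept∈set)
final: {11,12,15}; accept 11 in set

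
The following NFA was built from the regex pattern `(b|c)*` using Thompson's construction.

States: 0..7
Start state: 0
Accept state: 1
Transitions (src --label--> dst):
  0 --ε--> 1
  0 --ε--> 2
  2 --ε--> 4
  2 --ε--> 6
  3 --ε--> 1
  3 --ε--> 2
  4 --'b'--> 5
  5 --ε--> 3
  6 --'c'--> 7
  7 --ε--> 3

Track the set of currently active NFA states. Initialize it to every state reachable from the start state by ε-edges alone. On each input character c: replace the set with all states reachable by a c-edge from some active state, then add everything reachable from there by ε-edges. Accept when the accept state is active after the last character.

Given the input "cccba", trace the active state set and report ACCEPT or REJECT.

initial (ε-close {0}): {0,1,2,4,6}
'c' @ 1: {1,2,3,4,6,7}  (accept∈set)
'c' @ 2: {1,2,3,4,6,7}  (accept∈set)
'c' @ 3: {1,2,3,4,6,7}  (accept∈set)
'b' @ 4: {1,2,3,4,5,6}  (accept∈set)
'a' @ 5: {}  — no active states
end set {} — state 1 not in

Answer: REJECT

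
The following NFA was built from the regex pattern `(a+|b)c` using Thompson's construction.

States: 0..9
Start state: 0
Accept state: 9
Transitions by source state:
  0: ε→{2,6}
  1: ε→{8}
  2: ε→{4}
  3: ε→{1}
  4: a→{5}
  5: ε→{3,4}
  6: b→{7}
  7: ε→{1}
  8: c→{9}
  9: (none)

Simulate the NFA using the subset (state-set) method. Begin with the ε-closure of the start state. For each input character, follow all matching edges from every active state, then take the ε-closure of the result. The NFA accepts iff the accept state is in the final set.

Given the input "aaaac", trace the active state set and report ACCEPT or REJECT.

Answer: ACCEPT

Steps:
initial (ε-close {0}): {0,2,4,6}
'a' @ 1: {1,3,4,5,8}
'a' @ 2: {1,3,4,5,8}
'a' @ 3: {1,3,4,5,8}
'a' @ 4: {1,3,4,5,8}
'c' @ 5: {9}  (accept∈set)
final: {9}; accept 9 in set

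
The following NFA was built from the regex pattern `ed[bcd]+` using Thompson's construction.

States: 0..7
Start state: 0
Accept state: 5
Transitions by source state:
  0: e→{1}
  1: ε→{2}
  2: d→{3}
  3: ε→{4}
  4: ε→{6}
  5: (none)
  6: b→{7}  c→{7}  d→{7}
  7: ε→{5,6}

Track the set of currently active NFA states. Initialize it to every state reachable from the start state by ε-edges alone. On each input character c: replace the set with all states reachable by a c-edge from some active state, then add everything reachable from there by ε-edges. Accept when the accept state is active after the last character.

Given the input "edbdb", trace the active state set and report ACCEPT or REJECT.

S₀ = ε-closure({0}) = {0}
'e' @ 1: {1,2}
'd' @ 2: {3,4,6}
'b' @ 3: {5,6,7}  [accepting]
'd' @ 4: {5,6,7}  [accepting]
'b' @ 5: {5,6,7}  [accepting]
after full input: {5,6,7}  (accept=5 in)

Answer: ACCEPT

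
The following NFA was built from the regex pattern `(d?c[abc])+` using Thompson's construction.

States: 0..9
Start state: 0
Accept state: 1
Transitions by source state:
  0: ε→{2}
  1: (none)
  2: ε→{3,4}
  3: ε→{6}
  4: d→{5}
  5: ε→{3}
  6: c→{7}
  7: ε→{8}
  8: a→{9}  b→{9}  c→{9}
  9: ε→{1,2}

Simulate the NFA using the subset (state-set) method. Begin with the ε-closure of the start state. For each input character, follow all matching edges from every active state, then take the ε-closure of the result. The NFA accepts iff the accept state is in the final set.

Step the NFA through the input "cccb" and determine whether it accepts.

Answer: ACCEPT

Steps:
start: ε-closure({0}) = {0,2,3,4,6}
'c' @ 1: {7,8}
'c' @ 2: {1,2,3,4,6,9}  [accepting]
'c' @ 3: {7,8}
'b' @ 4: {1,2,3,4,6,9}  [accepting]
final: {1,2,3,4,6,9}; accept 1 in set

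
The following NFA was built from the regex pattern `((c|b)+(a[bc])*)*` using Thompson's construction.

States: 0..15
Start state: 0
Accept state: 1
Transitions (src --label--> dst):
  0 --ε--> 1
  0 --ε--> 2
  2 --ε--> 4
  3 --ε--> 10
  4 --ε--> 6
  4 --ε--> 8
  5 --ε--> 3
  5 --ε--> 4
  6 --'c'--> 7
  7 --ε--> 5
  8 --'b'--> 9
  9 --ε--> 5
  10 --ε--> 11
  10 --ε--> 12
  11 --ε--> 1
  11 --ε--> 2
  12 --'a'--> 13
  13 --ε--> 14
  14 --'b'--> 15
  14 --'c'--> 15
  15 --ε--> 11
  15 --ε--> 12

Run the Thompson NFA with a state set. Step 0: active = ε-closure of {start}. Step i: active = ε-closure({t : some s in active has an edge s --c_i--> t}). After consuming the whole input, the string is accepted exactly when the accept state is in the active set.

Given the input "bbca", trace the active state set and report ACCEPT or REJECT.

S₀ = ε-closure({0}) = {0,1,2,4,6,8}
'b' @ 1: {1,2,3,4,5,6,8,9,10,11,12}  (accept∈set)
'b' @ 2: {1,2,3,4,5,6,8,9,10,11,12}  (accept∈set)
'c' @ 3: {1,2,3,4,5,6,7,8,10,11,12}  (accept∈set)
'a' @ 4: {13,14}
after full input: {13,14}  (accept=1 not in)

Answer: REJECT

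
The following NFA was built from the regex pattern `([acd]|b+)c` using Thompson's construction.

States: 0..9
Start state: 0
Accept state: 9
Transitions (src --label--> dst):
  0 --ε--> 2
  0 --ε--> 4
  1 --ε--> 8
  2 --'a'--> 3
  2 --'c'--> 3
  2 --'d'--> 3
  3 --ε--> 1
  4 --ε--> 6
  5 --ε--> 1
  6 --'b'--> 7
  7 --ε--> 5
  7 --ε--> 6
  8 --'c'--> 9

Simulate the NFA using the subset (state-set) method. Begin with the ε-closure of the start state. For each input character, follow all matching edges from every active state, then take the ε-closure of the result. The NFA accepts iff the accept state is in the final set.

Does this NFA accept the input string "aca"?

initial (ε-close {0}): {0,2,4,6}
'a' @ 1: {1,3,8}
'c' @ 2: {9}  [accepting]
'a' @ 3: {}  — state set empty
end set {} — state 9 not in

Answer: REJECT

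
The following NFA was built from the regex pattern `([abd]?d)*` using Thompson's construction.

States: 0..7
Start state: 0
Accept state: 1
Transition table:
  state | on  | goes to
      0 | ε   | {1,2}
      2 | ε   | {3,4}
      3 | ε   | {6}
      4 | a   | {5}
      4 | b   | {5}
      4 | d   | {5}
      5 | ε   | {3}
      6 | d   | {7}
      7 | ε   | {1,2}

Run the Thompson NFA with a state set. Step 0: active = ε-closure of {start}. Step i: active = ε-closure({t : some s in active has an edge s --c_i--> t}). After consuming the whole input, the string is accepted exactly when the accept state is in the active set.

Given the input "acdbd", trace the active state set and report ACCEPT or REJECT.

Answer: REJECT

Trace:
start: ε-closure({0}) = {0,1,2,3,4,6}
'a' @ 1: {3,5,6}
'c' @ 2: {}  — dead — no transitions
rest 'dbd' ignored (set empty)
after full input: {}  (accept=1 not in)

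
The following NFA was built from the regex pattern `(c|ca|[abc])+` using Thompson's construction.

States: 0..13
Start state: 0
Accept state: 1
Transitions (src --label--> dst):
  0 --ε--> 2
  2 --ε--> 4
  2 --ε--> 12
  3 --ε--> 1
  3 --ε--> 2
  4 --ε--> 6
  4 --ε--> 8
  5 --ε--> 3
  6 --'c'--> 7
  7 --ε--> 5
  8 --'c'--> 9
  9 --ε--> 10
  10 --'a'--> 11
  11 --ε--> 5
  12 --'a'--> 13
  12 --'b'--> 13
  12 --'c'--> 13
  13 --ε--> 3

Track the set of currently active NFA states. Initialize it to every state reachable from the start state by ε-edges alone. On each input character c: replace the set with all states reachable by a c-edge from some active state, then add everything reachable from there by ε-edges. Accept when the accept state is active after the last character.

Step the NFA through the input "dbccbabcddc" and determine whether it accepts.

start: ε-closure({0}) = {0,2,4,6,8,12}
'd' @ 1: {}  — state set empty
rest 'bccbabcddc' ignored (set empty)
end set {} — state 1 not in

Answer: REJECT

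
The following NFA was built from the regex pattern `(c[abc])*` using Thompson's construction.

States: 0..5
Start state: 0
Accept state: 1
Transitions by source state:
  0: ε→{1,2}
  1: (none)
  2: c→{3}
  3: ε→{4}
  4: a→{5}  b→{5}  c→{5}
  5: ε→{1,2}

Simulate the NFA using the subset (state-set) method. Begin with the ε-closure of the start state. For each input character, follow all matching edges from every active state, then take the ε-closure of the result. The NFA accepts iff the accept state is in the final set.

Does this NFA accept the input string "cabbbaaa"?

initial (ε-close {0}): {0,1,2}
'c' @ 1: {3,4}
'a' @ 2: {1,2,5}  [accepting]
'b' @ 3: {}  — dead — no transitions
rest 'bbaaa' ignored (set empty)
final: {}; accept 1 not in set

Answer: REJECT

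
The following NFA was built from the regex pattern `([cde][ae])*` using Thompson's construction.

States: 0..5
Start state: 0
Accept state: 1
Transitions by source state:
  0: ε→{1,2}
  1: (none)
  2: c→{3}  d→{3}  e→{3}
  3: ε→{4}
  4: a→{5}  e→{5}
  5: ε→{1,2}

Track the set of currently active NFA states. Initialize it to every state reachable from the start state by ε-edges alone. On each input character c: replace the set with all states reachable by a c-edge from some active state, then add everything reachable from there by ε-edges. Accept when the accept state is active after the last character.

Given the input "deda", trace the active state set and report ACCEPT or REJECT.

Answer: ACCEPT

Steps:
initial (ε-close {0}): {0,1,2}
'd' @ 1: {3,4}
'e' @ 2: {1,2,5}  ✓accept
'd' @ 3: {3,4}
'a' @ 4: {1,2,5}  ✓accept
final: {1,2,5}; accept 1 in set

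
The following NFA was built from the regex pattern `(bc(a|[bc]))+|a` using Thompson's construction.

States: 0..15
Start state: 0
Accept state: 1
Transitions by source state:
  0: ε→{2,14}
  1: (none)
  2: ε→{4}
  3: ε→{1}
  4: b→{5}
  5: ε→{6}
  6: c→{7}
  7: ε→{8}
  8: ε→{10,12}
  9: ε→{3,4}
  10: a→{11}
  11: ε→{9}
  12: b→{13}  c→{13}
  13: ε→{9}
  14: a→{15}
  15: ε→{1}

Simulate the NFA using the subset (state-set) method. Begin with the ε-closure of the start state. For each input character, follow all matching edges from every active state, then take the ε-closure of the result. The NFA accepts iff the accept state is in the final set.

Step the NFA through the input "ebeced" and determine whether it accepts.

Answer: REJECT

Derivation:
S₀ = ε-closure({0}) = {0,2,4,14}
'e' @ 1: {}  — dead — no transitions
rest 'beced' ignored (set empty)
final: {}; accept 1 not in set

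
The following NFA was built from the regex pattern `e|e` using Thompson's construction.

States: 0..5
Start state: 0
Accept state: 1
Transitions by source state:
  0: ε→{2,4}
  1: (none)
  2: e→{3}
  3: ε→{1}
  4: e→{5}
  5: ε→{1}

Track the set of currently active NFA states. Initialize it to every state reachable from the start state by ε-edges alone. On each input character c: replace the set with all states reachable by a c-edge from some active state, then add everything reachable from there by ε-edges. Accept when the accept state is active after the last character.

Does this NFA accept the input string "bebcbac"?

initial (ε-close {0}): {0,2,4}
'b' @ 1: {}  — no active states
rest 'ebcbac' ignored (set empty)
end set {} — state 1 not in

Answer: REJECT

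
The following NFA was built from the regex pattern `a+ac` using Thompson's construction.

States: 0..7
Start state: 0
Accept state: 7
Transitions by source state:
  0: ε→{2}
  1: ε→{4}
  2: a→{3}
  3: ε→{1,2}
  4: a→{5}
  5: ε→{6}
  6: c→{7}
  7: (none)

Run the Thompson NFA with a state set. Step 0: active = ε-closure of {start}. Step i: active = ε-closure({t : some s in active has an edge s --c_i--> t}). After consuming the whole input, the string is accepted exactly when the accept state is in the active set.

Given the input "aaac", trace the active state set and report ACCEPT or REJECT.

initial (ε-close {0}): {0,2}
'a' @ 1: {1,2,3,4}
'a' @ 2: {1,2,3,4,5,6}
'a' @ 3: {1,2,3,4,5,6}
'c' @ 4: {7}  (accept∈set)
after full input: {7}  (accept=7 in)

Answer: ACCEPT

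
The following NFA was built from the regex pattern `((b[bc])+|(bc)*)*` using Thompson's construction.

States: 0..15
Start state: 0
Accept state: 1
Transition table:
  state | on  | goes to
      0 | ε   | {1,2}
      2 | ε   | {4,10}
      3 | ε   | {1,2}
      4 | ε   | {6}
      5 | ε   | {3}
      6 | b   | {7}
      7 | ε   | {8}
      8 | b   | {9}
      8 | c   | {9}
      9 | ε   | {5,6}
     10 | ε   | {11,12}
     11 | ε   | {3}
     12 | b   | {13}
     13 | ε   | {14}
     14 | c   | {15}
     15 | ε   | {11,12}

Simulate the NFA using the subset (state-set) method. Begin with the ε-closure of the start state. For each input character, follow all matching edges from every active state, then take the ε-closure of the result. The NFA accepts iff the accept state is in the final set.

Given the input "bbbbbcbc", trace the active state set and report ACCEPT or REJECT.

start: ε-closure({0}) = {0,1,2,3,4,6,10,11,12}
'b' @ 1: {7,8,13,14}
'b' @ 2: {1,2,3,4,5,6,9,10,11,12}  ✓accept
'b' @ 3: {7,8,13,14}
'b' @ 4: {1,2,3,4,5,6,9,10,11,12}  ✓accept
'b' @ 5: {7,8,13,14}
'c' @ 6: {1,2,3,4,5,6,9,10,11,12,15}  ✓accept
'b' @ 7: {7,8,13,14}
'c' @ 8: {1,2,3,4,5,6,9,10,11,12,15}  ✓accept
end set {1,2,3,4,5,6,9,10,11,12,15} — state 1 in

Answer: ACCEPT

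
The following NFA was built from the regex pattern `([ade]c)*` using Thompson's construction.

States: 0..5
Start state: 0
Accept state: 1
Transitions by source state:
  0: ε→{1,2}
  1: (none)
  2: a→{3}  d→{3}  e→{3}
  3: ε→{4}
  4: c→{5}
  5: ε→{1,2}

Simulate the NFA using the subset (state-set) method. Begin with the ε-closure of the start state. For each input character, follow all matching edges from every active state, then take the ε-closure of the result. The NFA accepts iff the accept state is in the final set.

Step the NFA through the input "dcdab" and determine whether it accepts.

Answer: REJECT

Derivation:
S₀ = ε-closure({0}) = {0,1,2}
'd' @ 1: {3,4}
'c' @ 2: {1,2,5}  ✓accept
'd' @ 3: {3,4}
'a' @ 4: {}  — no active states
rest 'b' ignored (set empty)
after full input: {}  (accept=1 not in)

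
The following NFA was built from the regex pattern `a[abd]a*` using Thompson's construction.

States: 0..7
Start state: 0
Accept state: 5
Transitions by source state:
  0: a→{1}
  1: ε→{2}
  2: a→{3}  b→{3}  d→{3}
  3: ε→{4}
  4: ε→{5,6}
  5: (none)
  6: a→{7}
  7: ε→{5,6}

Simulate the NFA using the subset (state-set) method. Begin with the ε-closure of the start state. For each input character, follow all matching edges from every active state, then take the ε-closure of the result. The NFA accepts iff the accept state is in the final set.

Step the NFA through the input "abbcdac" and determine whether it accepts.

Answer: REJECT

Derivation:
start: ε-closure({0}) = {0}
'a' @ 1: {1,2}
'b' @ 2: {3,4,5,6}  [accepting]
'b' @ 3: {}  — no active states
rest 'cdac' ignored (set empty)
final: {}; accept 5 not in set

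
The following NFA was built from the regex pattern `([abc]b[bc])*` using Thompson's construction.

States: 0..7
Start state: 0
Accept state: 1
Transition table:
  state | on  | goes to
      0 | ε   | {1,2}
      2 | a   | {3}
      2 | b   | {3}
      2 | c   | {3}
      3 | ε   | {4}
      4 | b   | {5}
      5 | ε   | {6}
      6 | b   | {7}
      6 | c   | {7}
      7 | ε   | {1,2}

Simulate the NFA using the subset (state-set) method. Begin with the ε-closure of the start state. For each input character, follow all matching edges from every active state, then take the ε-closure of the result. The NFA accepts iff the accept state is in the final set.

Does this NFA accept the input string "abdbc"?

Answer: REJECT

Trace:
S₀ = ε-closure({0}) = {0,1,2}
'a' @ 1: {3,4}
'b' @ 2: {5,6}
'd' @ 3: {}  — dead — no transitions
rest 'bc' ignored (set empty)
final: {}; accept 1 not in set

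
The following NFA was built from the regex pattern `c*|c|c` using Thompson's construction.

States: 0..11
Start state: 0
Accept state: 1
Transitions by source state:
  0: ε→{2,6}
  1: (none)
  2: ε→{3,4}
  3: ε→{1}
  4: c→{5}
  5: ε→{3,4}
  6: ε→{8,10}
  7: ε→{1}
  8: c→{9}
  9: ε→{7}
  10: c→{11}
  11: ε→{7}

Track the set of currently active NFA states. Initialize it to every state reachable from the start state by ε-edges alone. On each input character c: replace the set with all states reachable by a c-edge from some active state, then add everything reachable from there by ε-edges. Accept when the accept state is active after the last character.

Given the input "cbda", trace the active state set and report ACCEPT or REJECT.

start: ε-closure({0}) = {0,1,2,3,4,6,8,10}
'c' @ 1: {1,3,4,5,7,9,11}  ✓accept
'b' @ 2: {}  — no active states
rest 'da' ignored (set empty)
final: {}; accept 1 not in set

Answer: REJECT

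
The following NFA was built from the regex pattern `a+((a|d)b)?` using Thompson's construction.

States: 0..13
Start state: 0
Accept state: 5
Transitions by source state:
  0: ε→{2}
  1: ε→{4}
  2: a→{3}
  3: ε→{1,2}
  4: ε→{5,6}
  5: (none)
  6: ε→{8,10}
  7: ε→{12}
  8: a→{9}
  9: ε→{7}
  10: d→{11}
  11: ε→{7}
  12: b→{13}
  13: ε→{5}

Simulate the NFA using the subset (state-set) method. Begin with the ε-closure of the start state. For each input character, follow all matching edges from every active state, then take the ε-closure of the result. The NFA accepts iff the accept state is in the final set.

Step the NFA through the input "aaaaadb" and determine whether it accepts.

Answer: ACCEPT

Steps:
initial (ε-close {0}): {0,2}
'a' @ 1: {1,2,3,4,5,6,8,10}  ✓accept
'a' @ 2: {1,2,3,4,5,6,7,8,9,10,12}  ✓accept
'a' @ 3: {1,2,3,4,5,6,7,8,9,10,12}  ✓accept
'a' @ 4: {1,2,3,4,5,6,7,8,9,10,12}  ✓accept
'a' @ 5: {1,2,3,4,5,6,7,8,9,10,12}  ✓accept
'd' @ 6: {7,11,12}
'b' @ 7: {5,13}  ✓accept
final: {5,13}; accept 5 in set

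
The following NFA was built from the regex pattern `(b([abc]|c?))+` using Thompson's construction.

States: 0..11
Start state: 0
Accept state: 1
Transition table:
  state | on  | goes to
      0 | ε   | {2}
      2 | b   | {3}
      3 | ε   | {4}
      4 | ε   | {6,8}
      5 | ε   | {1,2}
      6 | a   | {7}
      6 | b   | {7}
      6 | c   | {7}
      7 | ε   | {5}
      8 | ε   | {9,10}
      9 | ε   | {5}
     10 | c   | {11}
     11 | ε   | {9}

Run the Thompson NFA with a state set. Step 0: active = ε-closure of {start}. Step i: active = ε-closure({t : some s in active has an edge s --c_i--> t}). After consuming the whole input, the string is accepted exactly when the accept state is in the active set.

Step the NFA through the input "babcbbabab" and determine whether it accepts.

S₀ = ε-closure({0}) = {0,2}
'b' @ 1: {1,2,3,4,5,6,8,9,10}  [accepting]
'a' @ 2: {1,2,5,7}  [accepting]
'b' @ 3: {1,2,3,4,5,6,8,9,10}  [accepting]
'c' @ 4: {1,2,5,7,9,11}  [accepting]
'b' @ 5: {1,2,3,4,5,6,8,9,10}  [accepting]
'b' @ 6: {1,2,3,4,5,6,7,8,9,10}  [accepting]
'a' @ 7: {1,2,5,7}  [accepting]
'b' @ 8: {1,2,3,4,5,6,8,9,10}  [accepting]
'a' @ 9: {1,2,5,7}  [accepting]
'b' @ 10: {1,2,3,4,5,6,8,9,10}  [accepting]
after full input: {1,2,3,4,5,6,8,9,10}  (accept=1 in)

Answer: ACCEPT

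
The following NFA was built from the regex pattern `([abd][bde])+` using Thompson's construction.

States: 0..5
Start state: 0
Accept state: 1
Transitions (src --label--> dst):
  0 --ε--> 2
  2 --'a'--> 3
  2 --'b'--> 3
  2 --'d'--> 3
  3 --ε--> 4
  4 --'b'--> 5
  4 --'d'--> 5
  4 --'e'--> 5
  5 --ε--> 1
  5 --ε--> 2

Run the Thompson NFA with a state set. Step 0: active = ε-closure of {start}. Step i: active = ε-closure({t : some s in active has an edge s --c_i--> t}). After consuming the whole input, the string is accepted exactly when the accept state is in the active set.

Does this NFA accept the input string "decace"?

Answer: REJECT

Steps:
initial (ε-close {0}): {0,2}
'd' @ 1: {3,4}
'e' @ 2: {1,2,5}  (accept∈set)
'c' @ 3: {}  — no active states
rest 'ace' ignored (set empty)
end set {} — state 1 not in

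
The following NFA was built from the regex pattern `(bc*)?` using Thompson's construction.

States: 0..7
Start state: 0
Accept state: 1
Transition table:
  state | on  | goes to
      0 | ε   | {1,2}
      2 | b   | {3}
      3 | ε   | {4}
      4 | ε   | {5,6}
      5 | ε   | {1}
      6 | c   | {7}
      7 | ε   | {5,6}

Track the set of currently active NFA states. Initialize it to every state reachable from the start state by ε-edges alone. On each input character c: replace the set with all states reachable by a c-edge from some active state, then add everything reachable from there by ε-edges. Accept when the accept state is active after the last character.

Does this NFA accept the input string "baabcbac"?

Answer: REJECT

Steps:
start: ε-closure({0}) = {0,1,2}
'b' @ 1: {1,3,4,5,6}  (accept∈set)
'a' @ 2: {}  — no active states
rest 'abcbac' ignored (set empty)
final: {}; accept 1 not in set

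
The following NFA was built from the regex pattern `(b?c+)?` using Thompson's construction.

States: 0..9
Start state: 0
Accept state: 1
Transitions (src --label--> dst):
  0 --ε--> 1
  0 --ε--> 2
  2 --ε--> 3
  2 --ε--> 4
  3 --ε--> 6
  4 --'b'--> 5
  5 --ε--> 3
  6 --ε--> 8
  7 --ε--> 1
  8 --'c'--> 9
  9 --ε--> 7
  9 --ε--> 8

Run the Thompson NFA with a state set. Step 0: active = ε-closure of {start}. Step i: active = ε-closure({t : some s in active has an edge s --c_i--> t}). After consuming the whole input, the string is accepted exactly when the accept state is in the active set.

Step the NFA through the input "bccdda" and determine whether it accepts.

S₀ = ε-closure({0}) = {0,1,2,3,4,6,8}
'b' @ 1: {3,5,6,8}
'c' @ 2: {1,7,8,9}  (accept∈set)
'c' @ 3: {1,7,8,9}  (accept∈set)
'd' @ 4: {}  — no active states
rest 'da' ignored (set empty)
end set {} — state 1 not in

Answer: REJECT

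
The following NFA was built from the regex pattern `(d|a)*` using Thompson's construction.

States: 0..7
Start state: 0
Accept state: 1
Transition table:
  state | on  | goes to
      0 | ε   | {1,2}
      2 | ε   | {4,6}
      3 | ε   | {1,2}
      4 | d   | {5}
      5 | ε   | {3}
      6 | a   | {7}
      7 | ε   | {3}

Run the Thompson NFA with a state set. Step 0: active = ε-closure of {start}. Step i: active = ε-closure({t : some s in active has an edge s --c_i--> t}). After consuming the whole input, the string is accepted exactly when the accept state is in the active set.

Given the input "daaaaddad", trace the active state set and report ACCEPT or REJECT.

S₀ = ε-closure({0}) = {0,1,2,4,6}
'd' @ 1: {1,2,3,4,5,6}  [accepting]
'a' @ 2: {1,2,3,4,6,7}  [accepting]
'a' @ 3: {1,2,3,4,6,7}  [accepting]
'a' @ 4: {1,2,3,4,6,7}  [accepting]
'a' @ 5: {1,2,3,4,6,7}  [accepting]
'd' @ 6: {1,2,3,4,5,6}  [accepting]
'd' @ 7: {1,2,3,4,5,6}  [accepting]
'a' @ 8: {1,2,3,4,6,7}  [accepting]
'd' @ 9: {1,2,3,4,5,6}  [accepting]
after full input: {1,2,3,4,5,6}  (accept=1 in)

Answer: ACCEPT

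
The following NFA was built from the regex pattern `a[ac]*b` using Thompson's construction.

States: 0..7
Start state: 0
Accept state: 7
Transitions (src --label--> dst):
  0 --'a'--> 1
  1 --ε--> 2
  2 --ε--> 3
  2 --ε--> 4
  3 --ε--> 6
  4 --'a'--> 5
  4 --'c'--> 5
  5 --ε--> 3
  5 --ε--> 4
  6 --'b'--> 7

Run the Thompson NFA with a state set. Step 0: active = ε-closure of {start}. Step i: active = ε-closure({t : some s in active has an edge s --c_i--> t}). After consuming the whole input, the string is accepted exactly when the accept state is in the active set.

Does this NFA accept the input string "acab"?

Answer: ACCEPT

Steps:
S₀ = ε-closure({0}) = {0}
'a' @ 1: {1,2,3,4,6}
'c' @ 2: {3,4,5,6}
'a' @ 3: {3,4,5,6}
'b' @ 4: {7}  (accept∈set)
final: {7}; accept 7 in set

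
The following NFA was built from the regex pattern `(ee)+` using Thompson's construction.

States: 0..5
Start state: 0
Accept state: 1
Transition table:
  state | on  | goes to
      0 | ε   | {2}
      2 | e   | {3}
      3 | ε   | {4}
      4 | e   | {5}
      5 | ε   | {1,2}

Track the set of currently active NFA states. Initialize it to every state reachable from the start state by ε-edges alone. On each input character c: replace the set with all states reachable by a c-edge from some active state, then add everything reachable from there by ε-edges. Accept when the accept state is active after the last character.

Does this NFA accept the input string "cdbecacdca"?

Answer: REJECT

Derivation:
S₀ = ε-closure({0}) = {0,2}
'c' @ 1: {}  — no active states
rest 'dbecacdca' ignored (set empty)
after full input: {}  (accept=1 not in)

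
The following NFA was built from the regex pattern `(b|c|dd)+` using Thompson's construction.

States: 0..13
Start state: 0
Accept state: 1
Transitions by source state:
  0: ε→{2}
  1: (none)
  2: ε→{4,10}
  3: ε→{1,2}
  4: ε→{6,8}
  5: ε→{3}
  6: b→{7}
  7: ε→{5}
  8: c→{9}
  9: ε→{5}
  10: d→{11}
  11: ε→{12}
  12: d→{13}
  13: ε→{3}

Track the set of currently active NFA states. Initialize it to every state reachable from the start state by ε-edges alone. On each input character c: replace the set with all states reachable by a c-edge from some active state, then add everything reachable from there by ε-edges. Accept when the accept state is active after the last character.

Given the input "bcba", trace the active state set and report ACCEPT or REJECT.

Answer: REJECT

Steps:
start: ε-closure({0}) = {0,2,4,6,8,10}
'b' @ 1: {1,2,3,4,5,6,7,8,10}  (accept∈set)
'c' @ 2: {1,2,3,4,5,6,8,9,10}  (accept∈set)
'b' @ 3: {1,2,3,4,5,6,7,8,10}  (accept∈set)
'a' @ 4: {}  — state set empty
end set {} — state 1 not in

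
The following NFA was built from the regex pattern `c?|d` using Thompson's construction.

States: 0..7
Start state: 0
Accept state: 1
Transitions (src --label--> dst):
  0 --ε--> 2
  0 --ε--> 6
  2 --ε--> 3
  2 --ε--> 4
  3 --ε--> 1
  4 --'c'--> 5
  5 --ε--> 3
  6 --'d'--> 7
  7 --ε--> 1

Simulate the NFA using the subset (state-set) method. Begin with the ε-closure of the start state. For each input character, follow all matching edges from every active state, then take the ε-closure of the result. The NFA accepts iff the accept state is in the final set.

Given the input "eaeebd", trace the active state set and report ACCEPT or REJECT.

initial (ε-close {0}): {0,1,2,3,4,6}
'e' @ 1: {}  — state set empty
rest 'aeebd' ignored (set empty)
after full input: {}  (accept=1 not in)

Answer: REJECT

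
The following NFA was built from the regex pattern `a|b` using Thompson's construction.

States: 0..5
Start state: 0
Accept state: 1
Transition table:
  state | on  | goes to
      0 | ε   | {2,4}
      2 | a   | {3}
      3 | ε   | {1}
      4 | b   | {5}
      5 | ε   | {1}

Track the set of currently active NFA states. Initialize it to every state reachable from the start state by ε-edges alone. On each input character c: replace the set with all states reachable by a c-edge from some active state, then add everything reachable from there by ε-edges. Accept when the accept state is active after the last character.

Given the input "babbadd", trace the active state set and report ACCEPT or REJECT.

start: ε-closure({0}) = {0,2,4}
'b' @ 1: {1,5}  [accepting]
'a' @ 2: {}  — no active states
rest 'bbadd' ignored (set empty)
end set {} — state 1 not in

Answer: REJECT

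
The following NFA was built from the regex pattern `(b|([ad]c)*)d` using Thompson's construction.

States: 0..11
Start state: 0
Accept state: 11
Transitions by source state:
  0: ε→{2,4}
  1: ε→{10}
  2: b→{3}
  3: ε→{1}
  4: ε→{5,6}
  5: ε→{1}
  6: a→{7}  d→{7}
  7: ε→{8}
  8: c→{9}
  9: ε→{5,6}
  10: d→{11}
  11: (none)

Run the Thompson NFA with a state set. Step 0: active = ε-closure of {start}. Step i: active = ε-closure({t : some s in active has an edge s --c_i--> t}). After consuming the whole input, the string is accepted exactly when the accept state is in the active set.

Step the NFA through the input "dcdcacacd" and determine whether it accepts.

Answer: ACCEPT

Derivation:
initial (ε-close {0}): {0,1,2,4,5,6,10}
'd' @ 1: {7,8,11}  [accepting]
'c' @ 2: {1,5,6,9,10}
'd' @ 3: {7,8,11}  [accepting]
'c' @ 4: {1,5,6,9,10}
'a' @ 5: {7,8}
'c' @ 6: {1,5,6,9,10}
'a' @ 7: {7,8}
'c' @ 8: {1,5,6,9,10}
'd' @ 9: {7,8,11}  [accepting]
after full input: {7,8,11}  (accept=11 in)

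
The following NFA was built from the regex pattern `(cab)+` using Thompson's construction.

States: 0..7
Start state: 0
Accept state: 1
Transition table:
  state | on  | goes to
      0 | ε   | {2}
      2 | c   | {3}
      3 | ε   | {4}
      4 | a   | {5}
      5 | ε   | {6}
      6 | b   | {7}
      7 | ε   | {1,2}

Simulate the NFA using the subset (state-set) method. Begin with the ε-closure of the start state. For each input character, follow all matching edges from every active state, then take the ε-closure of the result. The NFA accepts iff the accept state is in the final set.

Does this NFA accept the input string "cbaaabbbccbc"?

Answer: REJECT

Steps:
S₀ = ε-closure({0}) = {0,2}
'c' @ 1: {3,4}
'b' @ 2: {}  — state set empty
rest 'aaabbbccbc' ignored (set empty)
after full input: {}  (accept=1 not in)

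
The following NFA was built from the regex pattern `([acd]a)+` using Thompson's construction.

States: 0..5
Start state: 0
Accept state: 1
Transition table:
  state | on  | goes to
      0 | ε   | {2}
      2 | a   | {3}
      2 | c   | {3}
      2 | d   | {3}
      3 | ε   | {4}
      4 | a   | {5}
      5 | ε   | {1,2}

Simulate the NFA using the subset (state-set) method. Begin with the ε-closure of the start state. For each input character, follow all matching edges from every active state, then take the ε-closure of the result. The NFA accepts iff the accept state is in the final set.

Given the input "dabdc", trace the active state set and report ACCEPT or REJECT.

Answer: REJECT

Steps:
start: ε-closure({0}) = {0,2}
'd' @ 1: {3,4}
'a' @ 2: {1,2,5}  (accept∈set)
'b' @ 3: {}  — no active states
rest 'dc' ignored (set empty)
final: {}; accept 1 not in set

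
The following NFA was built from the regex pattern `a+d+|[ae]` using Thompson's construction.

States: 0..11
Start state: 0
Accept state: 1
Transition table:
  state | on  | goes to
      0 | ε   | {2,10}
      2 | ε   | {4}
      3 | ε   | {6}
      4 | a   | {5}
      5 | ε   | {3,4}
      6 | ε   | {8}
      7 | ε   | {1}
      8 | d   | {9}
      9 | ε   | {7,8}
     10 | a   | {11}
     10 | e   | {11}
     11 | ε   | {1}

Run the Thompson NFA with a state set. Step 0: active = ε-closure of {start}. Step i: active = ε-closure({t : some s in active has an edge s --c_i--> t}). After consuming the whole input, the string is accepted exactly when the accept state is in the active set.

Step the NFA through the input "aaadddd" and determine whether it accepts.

Answer: ACCEPT

Trace:
start: ε-closure({0}) = {0,2,4,10}
'a' @ 1: {1,3,4,5,6,8,11}  ✓accept
'a' @ 2: {3,4,5,6,8}
'a' @ 3: {3,4,5,6,8}
'd' @ 4: {1,7,8,9}  ✓accept
'd' @ 5: {1,7,8,9}  ✓accept
'd' @ 6: {1,7,8,9}  ✓accept
'd' @ 7: {1,7,8,9}  ✓accept
final: {1,7,8,9}; accept 1 in set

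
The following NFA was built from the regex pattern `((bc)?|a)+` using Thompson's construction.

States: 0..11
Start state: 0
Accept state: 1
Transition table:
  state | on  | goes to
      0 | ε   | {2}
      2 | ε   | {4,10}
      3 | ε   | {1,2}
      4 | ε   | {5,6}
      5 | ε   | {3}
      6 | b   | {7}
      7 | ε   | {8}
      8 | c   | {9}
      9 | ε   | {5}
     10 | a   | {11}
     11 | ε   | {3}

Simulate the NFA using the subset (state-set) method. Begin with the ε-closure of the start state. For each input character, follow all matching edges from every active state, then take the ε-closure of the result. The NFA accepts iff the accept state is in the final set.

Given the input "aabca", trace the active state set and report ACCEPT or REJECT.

start: ε-closure({0}) = {0,1,2,3,4,5,6,10}
'a' @ 1: {1,2,3,4,5,6,10,11}  [accepting]
'a' @ 2: {1,2,3,4,5,6,10,11}  [accepting]
'b' @ 3: {7,8}
'c' @ 4: {1,2,3,4,5,6,9,10}  [accepting]
'a' @ 5: {1,2,3,4,5,6,10,11}  [accepting]
final: {1,2,3,4,5,6,10,11}; accept 1 in set

Answer: ACCEPT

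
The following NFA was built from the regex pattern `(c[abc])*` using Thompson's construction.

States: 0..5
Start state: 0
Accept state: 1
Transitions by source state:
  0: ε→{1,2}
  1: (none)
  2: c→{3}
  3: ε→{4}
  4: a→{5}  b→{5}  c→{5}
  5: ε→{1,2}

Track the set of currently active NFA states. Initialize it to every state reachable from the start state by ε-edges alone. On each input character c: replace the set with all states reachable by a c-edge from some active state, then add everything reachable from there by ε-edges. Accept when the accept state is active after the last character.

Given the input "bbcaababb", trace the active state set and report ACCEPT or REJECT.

Answer: REJECT

Steps:
S₀ = ε-closure({0}) = {0,1,2}
'b' @ 1: {}  — dead — no transitions
rest 'bcaababb' ignored (set empty)
final: {}; accept 1 not in set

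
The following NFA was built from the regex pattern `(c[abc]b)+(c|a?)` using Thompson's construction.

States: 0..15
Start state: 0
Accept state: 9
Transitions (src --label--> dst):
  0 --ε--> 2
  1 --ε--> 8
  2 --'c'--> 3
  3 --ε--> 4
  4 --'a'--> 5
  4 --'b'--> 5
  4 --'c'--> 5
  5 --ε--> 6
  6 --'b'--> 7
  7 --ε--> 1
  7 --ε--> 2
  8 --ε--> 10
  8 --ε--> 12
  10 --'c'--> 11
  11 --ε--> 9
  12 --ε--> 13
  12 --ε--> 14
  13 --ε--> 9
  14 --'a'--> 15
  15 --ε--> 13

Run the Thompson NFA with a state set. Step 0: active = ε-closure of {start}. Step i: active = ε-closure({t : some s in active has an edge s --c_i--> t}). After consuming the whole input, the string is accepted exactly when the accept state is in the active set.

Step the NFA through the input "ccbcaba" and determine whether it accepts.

Answer: ACCEPT

Derivation:
S₀ = ε-closure({0}) = {0,2}
'c' @ 1: {3,4}
'c' @ 2: {5,6}
'b' @ 3: {1,2,7,8,9,10,12,13,14}  (accept∈set)
'c' @ 4: {3,4,9,11}  (accept∈set)
'a' @ 5: {5,6}
'b' @ 6: {1,2,7,8,9,10,12,13,14}  (accept∈set)
'a' @ 7: {9,13,15}  (accept∈set)
after full input: {9,13,15}  (accept=9 in)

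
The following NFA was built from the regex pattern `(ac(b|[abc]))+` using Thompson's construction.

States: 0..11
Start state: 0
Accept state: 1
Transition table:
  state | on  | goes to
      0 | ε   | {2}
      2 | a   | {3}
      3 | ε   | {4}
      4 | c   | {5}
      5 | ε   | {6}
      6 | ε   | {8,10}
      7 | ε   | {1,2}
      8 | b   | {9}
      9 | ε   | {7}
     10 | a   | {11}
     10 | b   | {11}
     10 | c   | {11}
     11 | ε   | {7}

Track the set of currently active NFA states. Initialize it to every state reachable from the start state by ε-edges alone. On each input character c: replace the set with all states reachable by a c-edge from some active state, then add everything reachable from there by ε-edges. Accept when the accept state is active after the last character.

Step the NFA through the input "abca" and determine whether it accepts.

initial (ε-close {0}): {0,2}
'a' @ 1: {3,4}
'b' @ 2: {}  — state set empty
rest 'ca' ignored (set empty)
end set {} — state 1 not in

Answer: REJECT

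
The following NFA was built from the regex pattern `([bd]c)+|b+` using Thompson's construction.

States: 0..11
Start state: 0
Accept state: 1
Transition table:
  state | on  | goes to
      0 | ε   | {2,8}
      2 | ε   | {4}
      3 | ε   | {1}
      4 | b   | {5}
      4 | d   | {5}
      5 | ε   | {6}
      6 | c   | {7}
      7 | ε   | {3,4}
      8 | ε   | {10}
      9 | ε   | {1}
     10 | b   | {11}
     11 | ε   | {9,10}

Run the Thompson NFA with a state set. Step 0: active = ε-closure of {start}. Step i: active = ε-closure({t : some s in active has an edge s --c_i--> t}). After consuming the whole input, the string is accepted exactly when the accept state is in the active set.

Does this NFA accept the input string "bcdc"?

Answer: ACCEPT

Steps:
S₀ = ε-closure({0}) = {0,2,4,8,10}
'b' @ 1: {1,5,6,9,10,11}  ✓accept
'c' @ 2: {1,3,4,7}  ✓accept
'd' @ 3: {5,6}
'c' @ 4: {1,3,4,7}  ✓accept
final: {1,3,4,7}; accept 1 in set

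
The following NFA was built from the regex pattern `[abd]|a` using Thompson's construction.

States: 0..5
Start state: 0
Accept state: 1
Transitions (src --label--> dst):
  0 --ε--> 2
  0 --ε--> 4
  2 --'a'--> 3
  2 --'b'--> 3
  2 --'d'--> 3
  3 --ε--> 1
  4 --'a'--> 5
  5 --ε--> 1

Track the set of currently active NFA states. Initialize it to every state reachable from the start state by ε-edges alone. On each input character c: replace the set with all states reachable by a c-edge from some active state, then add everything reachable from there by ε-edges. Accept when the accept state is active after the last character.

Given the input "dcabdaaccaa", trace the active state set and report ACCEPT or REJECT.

Answer: REJECT

Trace:
initial (ε-close {0}): {0,2,4}
'd' @ 1: {1,3}  [accepting]
'c' @ 2: {}  — dead — no transitions
rest 'abdaaccaa' ignored (set empty)
end set {} — state 1 not in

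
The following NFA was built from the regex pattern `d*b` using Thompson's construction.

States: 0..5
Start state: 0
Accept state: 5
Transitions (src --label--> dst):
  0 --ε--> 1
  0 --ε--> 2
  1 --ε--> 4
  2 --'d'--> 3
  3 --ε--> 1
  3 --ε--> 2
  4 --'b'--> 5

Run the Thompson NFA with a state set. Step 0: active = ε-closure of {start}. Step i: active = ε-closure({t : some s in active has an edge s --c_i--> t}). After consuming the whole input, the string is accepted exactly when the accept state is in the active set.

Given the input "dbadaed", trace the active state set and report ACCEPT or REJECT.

S₀ = ε-closure({0}) = {0,1,2,4}
'd' @ 1: {1,2,3,4}
'b' @ 2: {5}  [accepting]
'a' @ 3: {}  — state set empty
rest 'daed' ignored (set empty)
final: {}; accept 5 not in set

Answer: REJECT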